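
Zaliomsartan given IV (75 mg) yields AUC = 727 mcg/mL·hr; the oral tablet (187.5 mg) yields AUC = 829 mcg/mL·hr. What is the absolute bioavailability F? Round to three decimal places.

F = 0.456

F = (AUC_ev / D_ev) / (AUC_iv / D_iv)
  = (829/187.5) / (727/75)
  = 4.42133 / 9.69333 = 0.4561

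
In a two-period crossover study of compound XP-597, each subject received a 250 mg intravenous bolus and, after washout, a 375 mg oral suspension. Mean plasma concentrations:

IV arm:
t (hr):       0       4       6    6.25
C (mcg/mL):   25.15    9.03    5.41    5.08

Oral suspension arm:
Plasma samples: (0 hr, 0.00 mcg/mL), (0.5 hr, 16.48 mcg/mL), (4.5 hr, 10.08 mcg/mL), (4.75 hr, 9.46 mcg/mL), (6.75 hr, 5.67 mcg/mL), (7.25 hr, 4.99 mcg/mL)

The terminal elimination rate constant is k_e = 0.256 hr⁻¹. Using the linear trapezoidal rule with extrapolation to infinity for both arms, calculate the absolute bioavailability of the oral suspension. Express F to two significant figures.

F = 0.62

Trapezoidal AUC_0→6.25 (IV):
  [0→4]: (25.15+9.03)/2 × 4 = 68.36
  [4→6]: (9.03+5.41)/2 × 2 = 14.44
  [6→6.25]: (5.41+5.08)/2 × 0.25 = 1.31125
  Sum = 84.11125 mcg/mL·hr
IV tail: 5.08/0.256 = 19.844; AUC_iv,0→∞ = 84.11125 + 19.844 = 103.95525 mcg/mL·hr
Trapezoidal AUC_0→7.25 (oral suspension):
  [0→0.5]: (0.00+16.48)/2 × 0.5 = 4.12
  [0.5→4.5]: (16.48+10.08)/2 × 4 = 53.12
  [4.5→4.75]: (10.08+9.46)/2 × 0.25 = 2.4425
  [4.75→6.75]: (9.46+5.67)/2 × 2 = 15.13
  [6.75→7.25]: (5.67+4.99)/2 × 0.5 = 2.665
  Sum = 77.4775 mcg/mL·hr
oral suspension tail: 4.99/0.256 = 19.492; AUC_ev,0→∞ = 77.4775 + 19.492 = 96.9695 mcg/mL·hr
F = (AUC_ev/D_ev)/(AUC_iv/D_iv) = (96.9695/375)/(103.95525/250) = 0.258585/0.415821 = 0.6219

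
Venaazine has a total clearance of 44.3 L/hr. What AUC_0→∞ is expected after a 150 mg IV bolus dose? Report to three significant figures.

AUC_0→∞ = Dose_iv / CL
        = 150 / 44.3 = 3.386 mg/L·hr

AUC = 3.39 mg/L·hr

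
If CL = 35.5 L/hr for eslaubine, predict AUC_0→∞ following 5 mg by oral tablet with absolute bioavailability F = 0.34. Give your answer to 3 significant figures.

AUC = 0.0479 mg/L·hr

AUC_0→∞ = F × Dose / CL
        = 0.34 × 5 / 35.5 = 0.0478873 mg/L·hr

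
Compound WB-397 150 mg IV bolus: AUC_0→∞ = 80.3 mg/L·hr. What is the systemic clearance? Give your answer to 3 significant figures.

CL = 1.87 L/hr

CL = Dose_iv / AUC_0→∞
   = 150 / 80.3 = 1.868 L/hr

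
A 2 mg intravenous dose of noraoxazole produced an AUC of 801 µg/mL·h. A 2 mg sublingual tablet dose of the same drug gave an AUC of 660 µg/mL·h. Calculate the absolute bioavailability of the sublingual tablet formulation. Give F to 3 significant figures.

F = (AUC_ev / D_ev) / (AUC_iv / D_iv)
  = (660/2) / (801/2)
  = 330 / 400.5 = 0.8240

F = 0.824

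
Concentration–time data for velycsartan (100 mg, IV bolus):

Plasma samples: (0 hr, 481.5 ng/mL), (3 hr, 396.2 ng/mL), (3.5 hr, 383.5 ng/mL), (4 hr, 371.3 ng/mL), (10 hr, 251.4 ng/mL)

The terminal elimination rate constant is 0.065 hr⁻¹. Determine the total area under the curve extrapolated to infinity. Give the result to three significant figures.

AUC = 7440 ng/mL·hr

Trapezoidal AUC_0→10:
  [0→3]: (481.5+396.2)/2 × 3 = 1316.55
  [3→3.5]: (396.2+383.5)/2 × 0.5 = 194.925
  [3.5→4]: (383.5+371.3)/2 × 0.5 = 188.7
  [4→10]: (371.3+251.4)/2 × 6 = 1868.1
  Sum = 3568.275 ng/mL·hr
Extrapolated tail: C_last / k_e = 251.4 / 0.065 = 3867.692
AUC_0→∞ = 3568.275 + 3867.692 = 7435.967 ng/mL·hr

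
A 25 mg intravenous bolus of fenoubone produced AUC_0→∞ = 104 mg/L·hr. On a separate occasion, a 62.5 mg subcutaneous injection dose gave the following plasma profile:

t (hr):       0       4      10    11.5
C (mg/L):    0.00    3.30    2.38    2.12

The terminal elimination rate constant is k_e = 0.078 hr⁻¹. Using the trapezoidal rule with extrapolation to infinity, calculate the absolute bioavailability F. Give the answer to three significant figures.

F = 0.208

Trapezoidal AUC_0→11.5 (subcutaneous injection):
  [0→4]: (0.00+3.30)/2 × 4 = 6.6
  [4→10]: (3.30+2.38)/2 × 6 = 17.04
  [10→11.5]: (2.38+2.12)/2 × 1.5 = 3.375
  Sum = 27.015 mg/L·hr
Tail: C_last/k_e = 2.12/0.078 = 27.179
AUC_0→∞ (subcutaneous injection) = 27.015 + 27.179 = 54.194 mg/L·hr
F = (AUC_ev/D_ev)/(AUC_iv/D_iv) = (54.194/62.5)/(104/25) = 0.867104/4.16 = 0.2084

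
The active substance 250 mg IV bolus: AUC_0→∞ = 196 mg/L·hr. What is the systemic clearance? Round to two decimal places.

CL = 1.28 L/hr

CL = Dose_iv / AUC_0→∞
   = 250 / 196 = 1.27551 L/hr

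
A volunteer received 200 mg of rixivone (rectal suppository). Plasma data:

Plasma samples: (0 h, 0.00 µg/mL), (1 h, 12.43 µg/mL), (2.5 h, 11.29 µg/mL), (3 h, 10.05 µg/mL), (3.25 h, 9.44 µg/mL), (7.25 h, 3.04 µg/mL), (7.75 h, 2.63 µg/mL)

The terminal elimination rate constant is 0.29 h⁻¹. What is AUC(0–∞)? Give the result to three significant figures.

AUC = 67.2 µg/mL·h

Trapezoidal AUC_0→7.75:
  [0→1]: (0.00+12.43)/2 × 1 = 6.215
  [1→2.5]: (12.43+11.29)/2 × 1.5 = 17.79
  [2.5→3]: (11.29+10.05)/2 × 0.5 = 5.335
  [3→3.25]: (10.05+9.44)/2 × 0.25 = 2.43625
  [3.25→7.25]: (9.44+3.04)/2 × 4 = 24.96
  [7.25→7.75]: (3.04+2.63)/2 × 0.5 = 1.4175
  Sum = 58.15375 µg/mL·h
Extrapolated tail: C_last / k_e = 2.63 / 0.29 = 9.069
AUC_0→∞ = 58.15375 + 9.069 = 67.22275 µg/mL·h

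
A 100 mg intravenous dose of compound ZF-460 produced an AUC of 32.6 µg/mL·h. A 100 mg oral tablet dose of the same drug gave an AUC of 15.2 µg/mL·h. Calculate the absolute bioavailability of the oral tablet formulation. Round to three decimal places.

F = 0.466

F = (AUC_ev / D_ev) / (AUC_iv / D_iv)
  = (15.2/100) / (32.6/100)
  = 0.152 / 0.326 = 0.4663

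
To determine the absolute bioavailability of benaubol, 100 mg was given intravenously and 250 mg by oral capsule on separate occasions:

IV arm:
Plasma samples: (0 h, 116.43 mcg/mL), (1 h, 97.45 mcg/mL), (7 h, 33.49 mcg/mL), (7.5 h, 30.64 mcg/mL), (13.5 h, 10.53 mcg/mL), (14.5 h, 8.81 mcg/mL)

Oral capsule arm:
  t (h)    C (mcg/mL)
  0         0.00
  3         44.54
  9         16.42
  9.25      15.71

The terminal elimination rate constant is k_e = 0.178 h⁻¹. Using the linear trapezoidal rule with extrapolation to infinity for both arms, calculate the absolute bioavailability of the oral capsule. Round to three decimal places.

Trapezoidal AUC_0→14.5 (IV):
  [0→1]: (116.43+97.45)/2 × 1 = 106.94
  [1→7]: (97.45+33.49)/2 × 6 = 392.82
  [7→7.5]: (33.49+30.64)/2 × 0.5 = 16.0325
  [7.5→13.5]: (30.64+10.53)/2 × 6 = 123.51
  [13.5→14.5]: (10.53+8.81)/2 × 1 = 9.67
  Sum = 648.9725 mcg/mL·h
IV tail: 8.81/0.178 = 49.494; AUC_iv,0→∞ = 648.9725 + 49.494 = 698.4665 mcg/mL·h
Trapezoidal AUC_0→9.25 (oral capsule):
  [0→3]: (0.00+44.54)/2 × 3 = 66.81
  [3→9]: (44.54+16.42)/2 × 6 = 182.88
  [9→9.25]: (16.42+15.71)/2 × 0.25 = 4.01625
  Sum = 253.70625 mcg/mL·h
oral capsule tail: 15.71/0.178 = 88.258; AUC_ev,0→∞ = 253.70625 + 88.258 = 341.96425 mcg/mL·h
F = (AUC_ev/D_ev)/(AUC_iv/D_iv) = (341.96425/250)/(698.4665/100) = 1.367857/6.984665 = 0.1958

F = 0.196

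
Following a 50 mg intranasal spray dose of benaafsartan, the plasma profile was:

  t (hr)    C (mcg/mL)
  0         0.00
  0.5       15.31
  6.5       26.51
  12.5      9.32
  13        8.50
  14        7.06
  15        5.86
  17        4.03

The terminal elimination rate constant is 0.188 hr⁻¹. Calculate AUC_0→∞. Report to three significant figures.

AUC = 287 mcg/mL·hr

Trapezoidal AUC_0→17:
  [0→0.5]: (0.00+15.31)/2 × 0.5 = 3.8275
  [0.5→6.5]: (15.31+26.51)/2 × 6 = 125.46
  [6.5→12.5]: (26.51+9.32)/2 × 6 = 107.49
  [12.5→13]: (9.32+8.50)/2 × 0.5 = 4.455
  [13→14]: (8.50+7.06)/2 × 1 = 7.78
  [14→15]: (7.06+5.86)/2 × 1 = 6.46
  [15→17]: (5.86+4.03)/2 × 2 = 9.89
  Sum = 265.3625 mcg/mL·hr
Extrapolated tail: C_last / k_e = 4.03 / 0.188 = 21.436
AUC_0→∞ = 265.3625 + 21.436 = 286.7985 mcg/mL·hr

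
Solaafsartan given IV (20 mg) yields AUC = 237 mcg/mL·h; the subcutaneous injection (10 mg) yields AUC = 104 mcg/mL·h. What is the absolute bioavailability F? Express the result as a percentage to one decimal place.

F = (AUC_ev / D_ev) / (AUC_iv / D_iv)
  = (104/10) / (237/20)
  = 10.4 / 11.85 = 0.8776
  = 87.76%

F = 87.8%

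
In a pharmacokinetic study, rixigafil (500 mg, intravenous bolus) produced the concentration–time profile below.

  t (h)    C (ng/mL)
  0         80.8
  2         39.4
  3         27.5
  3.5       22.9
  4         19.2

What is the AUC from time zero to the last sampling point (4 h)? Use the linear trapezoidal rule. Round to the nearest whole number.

AUC = 177 ng/mL·h

Trapezoidal AUC_0→4:
  [0→2]: (80.8+39.4)/2 × 2 = 120.2
  [2→3]: (39.4+27.5)/2 × 1 = 33.45
  [3→3.5]: (27.5+22.9)/2 × 0.5 = 12.6
  [3.5→4]: (22.9+19.2)/2 × 0.5 = 10.525
  Sum = 176.775 ng/mL·h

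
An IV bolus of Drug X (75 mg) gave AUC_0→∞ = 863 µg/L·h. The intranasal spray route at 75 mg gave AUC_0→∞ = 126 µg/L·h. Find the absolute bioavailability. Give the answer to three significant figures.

F = (AUC_ev / D_ev) / (AUC_iv / D_iv)
  = (126/75) / (863/75)
  = 1.68 / 11.5067 = 0.1460

F = 0.146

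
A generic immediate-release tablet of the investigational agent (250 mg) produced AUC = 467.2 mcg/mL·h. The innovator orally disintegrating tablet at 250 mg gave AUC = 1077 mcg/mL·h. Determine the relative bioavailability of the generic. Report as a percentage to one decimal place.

F_rel = (AUC_test/D_test) / (AUC_ref/D_ref)
      = (467.2/250) / (1077/250)
      = 1.8688 / 4.308 = 0.4338 = 43.38%

F_rel = 43.4%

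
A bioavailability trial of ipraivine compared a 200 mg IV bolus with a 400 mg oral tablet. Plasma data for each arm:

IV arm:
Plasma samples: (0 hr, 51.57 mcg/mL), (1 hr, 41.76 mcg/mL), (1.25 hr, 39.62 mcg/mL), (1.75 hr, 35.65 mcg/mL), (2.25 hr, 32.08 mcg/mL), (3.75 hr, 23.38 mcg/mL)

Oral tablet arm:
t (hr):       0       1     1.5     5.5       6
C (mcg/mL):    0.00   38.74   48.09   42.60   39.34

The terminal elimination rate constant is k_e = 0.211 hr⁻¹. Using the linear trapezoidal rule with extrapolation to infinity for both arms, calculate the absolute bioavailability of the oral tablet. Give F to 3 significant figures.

Trapezoidal AUC_0→3.75 (IV):
  [0→1]: (51.57+41.76)/2 × 1 = 46.665
  [1→1.25]: (41.76+39.62)/2 × 0.25 = 10.1725
  [1.25→1.75]: (39.62+35.65)/2 × 0.5 = 18.8175
  [1.75→2.25]: (35.65+32.08)/2 × 0.5 = 16.9325
  [2.25→3.75]: (32.08+23.38)/2 × 1.5 = 41.595
  Sum = 134.1825 mcg/mL·hr
IV tail: 23.38/0.211 = 110.806; AUC_iv,0→∞ = 134.1825 + 110.806 = 244.9885 mcg/mL·hr
Trapezoidal AUC_0→6 (oral tablet):
  [0→1]: (0.00+38.74)/2 × 1 = 19.37
  [1→1.5]: (38.74+48.09)/2 × 0.5 = 21.7075
  [1.5→5.5]: (48.09+42.60)/2 × 4 = 181.38
  [5.5→6]: (42.60+39.34)/2 × 0.5 = 20.485
  Sum = 242.9425 mcg/mL·hr
oral tablet tail: 39.34/0.211 = 186.445; AUC_ev,0→∞ = 242.9425 + 186.445 = 429.3875 mcg/mL·hr
F = (AUC_ev/D_ev)/(AUC_iv/D_iv) = (429.3875/400)/(244.9885/200) = 1.07347/1.2249425 = 0.8763

F = 0.876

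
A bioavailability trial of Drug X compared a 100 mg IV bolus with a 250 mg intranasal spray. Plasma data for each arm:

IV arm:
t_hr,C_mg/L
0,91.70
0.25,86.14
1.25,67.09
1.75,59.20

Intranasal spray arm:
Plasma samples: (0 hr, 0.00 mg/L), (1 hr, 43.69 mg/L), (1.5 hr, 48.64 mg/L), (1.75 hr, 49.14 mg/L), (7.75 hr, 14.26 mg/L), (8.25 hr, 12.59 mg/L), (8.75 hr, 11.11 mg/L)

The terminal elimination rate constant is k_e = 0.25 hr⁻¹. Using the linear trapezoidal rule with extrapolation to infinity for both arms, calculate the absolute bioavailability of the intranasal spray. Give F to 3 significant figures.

Trapezoidal AUC_0→1.75 (IV):
  [0→0.25]: (91.70+86.14)/2 × 0.25 = 22.23
  [0.25→1.25]: (86.14+67.09)/2 × 1 = 76.615
  [1.25→1.75]: (67.09+59.20)/2 × 0.5 = 31.5725
  Sum = 130.4175 mg/L·hr
IV tail: 59.20/0.25 = 236.800; AUC_iv,0→∞ = 130.4175 + 236.800 = 367.2175 mg/L·hr
Trapezoidal AUC_0→8.75 (intranasal spray):
  [0→1]: (0.00+43.69)/2 × 1 = 21.845
  [1→1.5]: (43.69+48.64)/2 × 0.5 = 23.0825
  [1.5→1.75]: (48.64+49.14)/2 × 0.25 = 12.2225
  [1.75→7.75]: (49.14+14.26)/2 × 6 = 190.2
  [7.75→8.25]: (14.26+12.59)/2 × 0.5 = 6.7125
  [8.25→8.75]: (12.59+11.11)/2 × 0.5 = 5.925
  Sum = 259.9875 mg/L·hr
intranasal spray tail: 11.11/0.25 = 44.440; AUC_ev,0→∞ = 259.9875 + 44.440 = 304.4275 mg/L·hr
F = (AUC_ev/D_ev)/(AUC_iv/D_iv) = (304.4275/250)/(367.2175/100) = 1.21771/3.672175 = 0.3316

F = 0.332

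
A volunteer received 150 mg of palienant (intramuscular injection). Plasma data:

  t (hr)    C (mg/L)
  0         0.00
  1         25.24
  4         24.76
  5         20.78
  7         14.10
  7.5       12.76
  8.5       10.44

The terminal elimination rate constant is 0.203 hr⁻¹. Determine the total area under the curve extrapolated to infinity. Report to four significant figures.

AUC = 215.0 mg/L·hr

Trapezoidal AUC_0→8.5:
  [0→1]: (0.00+25.24)/2 × 1 = 12.62
  [1→4]: (25.24+24.76)/2 × 3 = 75.0
  [4→5]: (24.76+20.78)/2 × 1 = 22.77
  [5→7]: (20.78+14.10)/2 × 2 = 34.88
  [7→7.5]: (14.10+12.76)/2 × 0.5 = 6.715
  [7.5→8.5]: (12.76+10.44)/2 × 1 = 11.6
  Sum = 163.585 mg/L·hr
Extrapolated tail: C_last / k_e = 10.44 / 0.203 = 51.429
AUC_0→∞ = 163.585 + 51.429 = 215.014 mg/L·hr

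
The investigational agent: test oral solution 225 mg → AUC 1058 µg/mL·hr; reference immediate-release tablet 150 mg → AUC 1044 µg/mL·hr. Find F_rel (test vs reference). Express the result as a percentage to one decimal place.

F_rel = (AUC_test/D_test) / (AUC_ref/D_ref)
      = (1058/225) / (1044/150)
      = 4.70222 / 6.96 = 0.6756 = 67.56%

F_rel = 67.6%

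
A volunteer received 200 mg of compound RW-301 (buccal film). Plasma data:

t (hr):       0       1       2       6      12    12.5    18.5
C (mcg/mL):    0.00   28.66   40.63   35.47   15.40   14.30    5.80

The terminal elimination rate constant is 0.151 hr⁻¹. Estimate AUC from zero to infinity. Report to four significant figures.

Trapezoidal AUC_0→18.5:
  [0→1]: (0.00+28.66)/2 × 1 = 14.33
  [1→2]: (28.66+40.63)/2 × 1 = 34.645
  [2→6]: (40.63+35.47)/2 × 4 = 152.2
  [6→12]: (35.47+15.40)/2 × 6 = 152.61
  [12→12.5]: (15.40+14.30)/2 × 0.5 = 7.425
  [12.5→18.5]: (14.30+5.80)/2 × 6 = 60.3
  Sum = 421.51 mcg/mL·hr
Extrapolated tail: C_last / k_e = 5.80 / 0.151 = 38.411
AUC_0→∞ = 421.51 + 38.411 = 459.921 mcg/mL·hr

AUC = 459.9 mcg/mL·hr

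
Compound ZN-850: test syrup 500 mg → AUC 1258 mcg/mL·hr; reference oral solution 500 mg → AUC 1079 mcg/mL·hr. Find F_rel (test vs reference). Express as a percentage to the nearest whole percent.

F_rel = (AUC_test/D_test) / (AUC_ref/D_ref)
      = (1258/500) / (1079/500)
      = 2.516 / 2.158 = 1.1659 = 116.59%

F_rel = 117%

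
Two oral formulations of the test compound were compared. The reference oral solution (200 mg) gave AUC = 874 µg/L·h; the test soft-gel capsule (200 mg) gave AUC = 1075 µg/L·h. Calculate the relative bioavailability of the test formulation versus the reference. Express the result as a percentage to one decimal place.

F_rel = 123.0%

F_rel = (AUC_test/D_test) / (AUC_ref/D_ref)
      = (1075/200) / (874/200)
      = 5.375 / 4.37 = 1.2300 = 123.00%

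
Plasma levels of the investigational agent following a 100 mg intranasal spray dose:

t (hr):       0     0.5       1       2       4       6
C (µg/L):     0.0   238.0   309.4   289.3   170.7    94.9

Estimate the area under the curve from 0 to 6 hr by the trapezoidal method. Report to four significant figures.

Trapezoidal AUC_0→6:
  [0→0.5]: (0.0+238.0)/2 × 0.5 = 59.5
  [0.5→1]: (238.0+309.4)/2 × 0.5 = 136.85
  [1→2]: (309.4+289.3)/2 × 1 = 299.35
  [2→4]: (289.3+170.7)/2 × 2 = 460.0
  [4→6]: (170.7+94.9)/2 × 2 = 265.6
  Sum = 1221.3 µg/L·hr

AUC = 1221 µg/L·hr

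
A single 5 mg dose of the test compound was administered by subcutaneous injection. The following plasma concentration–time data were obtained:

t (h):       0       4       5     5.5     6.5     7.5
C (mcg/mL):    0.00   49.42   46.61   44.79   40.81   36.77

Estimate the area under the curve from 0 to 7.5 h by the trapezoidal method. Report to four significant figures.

Trapezoidal AUC_0→7.5:
  [0→4]: (0.00+49.42)/2 × 4 = 98.84
  [4→5]: (49.42+46.61)/2 × 1 = 48.015
  [5→5.5]: (46.61+44.79)/2 × 0.5 = 22.85
  [5.5→6.5]: (44.79+40.81)/2 × 1 = 42.8
  [6.5→7.5]: (40.81+36.77)/2 × 1 = 38.79
  Sum = 251.295 mcg/mL·h

AUC = 251.3 mcg/mL·h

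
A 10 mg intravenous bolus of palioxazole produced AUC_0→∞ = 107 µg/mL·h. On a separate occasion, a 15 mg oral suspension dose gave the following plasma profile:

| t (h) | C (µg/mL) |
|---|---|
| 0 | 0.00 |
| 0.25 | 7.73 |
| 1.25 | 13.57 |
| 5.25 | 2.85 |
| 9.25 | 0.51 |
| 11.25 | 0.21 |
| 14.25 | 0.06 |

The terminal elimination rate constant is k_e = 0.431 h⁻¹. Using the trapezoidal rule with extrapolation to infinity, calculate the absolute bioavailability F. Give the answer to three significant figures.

Trapezoidal AUC_0→14.25 (oral suspension):
  [0→0.25]: (0.00+7.73)/2 × 0.25 = 0.96625
  [0.25→1.25]: (7.73+13.57)/2 × 1 = 10.65
  [1.25→5.25]: (13.57+2.85)/2 × 4 = 32.84
  [5.25→9.25]: (2.85+0.51)/2 × 4 = 6.72
  [9.25→11.25]: (0.51+0.21)/2 × 2 = 0.72
  [11.25→14.25]: (0.21+0.06)/2 × 3 = 0.405
  Sum = 52.30125 µg/mL·h
Tail: C_last/k_e = 0.06/0.431 = 0.139
AUC_0→∞ (oral suspension) = 52.30125 + 0.139 = 52.44025 µg/mL·h
F = (AUC_ev/D_ev)/(AUC_iv/D_iv) = (52.44025/15)/(107/10) = 3.49602/10.7 = 0.3267

F = 0.327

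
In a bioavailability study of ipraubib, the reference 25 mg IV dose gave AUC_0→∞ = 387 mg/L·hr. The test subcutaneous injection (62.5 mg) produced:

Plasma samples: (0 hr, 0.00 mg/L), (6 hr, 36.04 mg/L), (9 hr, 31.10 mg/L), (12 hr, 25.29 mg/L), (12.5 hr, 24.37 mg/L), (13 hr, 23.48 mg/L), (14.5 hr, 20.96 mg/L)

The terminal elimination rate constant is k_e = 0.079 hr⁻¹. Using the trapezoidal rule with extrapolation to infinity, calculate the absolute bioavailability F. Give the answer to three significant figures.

F = 0.637

Trapezoidal AUC_0→14.5 (subcutaneous injection):
  [0→6]: (0.00+36.04)/2 × 6 = 108.12
  [6→9]: (36.04+31.10)/2 × 3 = 100.71
  [9→12]: (31.10+25.29)/2 × 3 = 84.585
  [12→12.5]: (25.29+24.37)/2 × 0.5 = 12.415
  [12.5→13]: (24.37+23.48)/2 × 0.5 = 11.9625
  [13→14.5]: (23.48+20.96)/2 × 1.5 = 33.33
  Sum = 351.1225 mg/L·hr
Tail: C_last/k_e = 20.96/0.079 = 265.316
AUC_0→∞ (subcutaneous injection) = 351.1225 + 265.316 = 616.4385 mg/L·hr
F = (AUC_ev/D_ev)/(AUC_iv/D_iv) = (616.4385/62.5)/(387/25) = 9.863016/15.48 = 0.6371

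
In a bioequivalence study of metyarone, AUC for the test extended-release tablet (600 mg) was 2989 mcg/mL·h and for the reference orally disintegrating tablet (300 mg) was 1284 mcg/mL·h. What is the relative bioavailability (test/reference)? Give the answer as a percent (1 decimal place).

F_rel = 116.4%

F_rel = (AUC_test/D_test) / (AUC_ref/D_ref)
      = (2989/600) / (1284/300)
      = 4.98167 / 4.28 = 1.1639 = 116.39%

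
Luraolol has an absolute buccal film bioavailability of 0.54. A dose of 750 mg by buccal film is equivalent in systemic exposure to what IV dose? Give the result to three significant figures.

Systemic exposure from an extravascular dose = F × D_ev, so the equivalent IV dose is F × D_ev.
D_iv = F × D_ev = 0.54 × 750 = 405 mg

D_iv = 405 mg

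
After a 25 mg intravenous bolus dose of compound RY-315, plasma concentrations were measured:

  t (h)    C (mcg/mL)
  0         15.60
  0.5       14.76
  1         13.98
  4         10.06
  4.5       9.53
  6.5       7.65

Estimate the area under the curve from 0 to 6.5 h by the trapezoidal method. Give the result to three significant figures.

AUC = 72.9 mcg/mL·h

Trapezoidal AUC_0→6.5:
  [0→0.5]: (15.60+14.76)/2 × 0.5 = 7.59
  [0.5→1]: (14.76+13.98)/2 × 0.5 = 7.185
  [1→4]: (13.98+10.06)/2 × 3 = 36.06
  [4→4.5]: (10.06+9.53)/2 × 0.5 = 4.8975
  [4.5→6.5]: (9.53+7.65)/2 × 2 = 17.18
  Sum = 72.9125 mcg/mL·h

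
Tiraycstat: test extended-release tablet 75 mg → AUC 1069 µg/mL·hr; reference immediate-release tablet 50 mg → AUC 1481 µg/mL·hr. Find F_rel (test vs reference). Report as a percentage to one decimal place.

F_rel = 48.1%

F_rel = (AUC_test/D_test) / (AUC_ref/D_ref)
      = (1069/75) / (1481/50)
      = 14.2533 / 29.62 = 0.4812 = 48.12%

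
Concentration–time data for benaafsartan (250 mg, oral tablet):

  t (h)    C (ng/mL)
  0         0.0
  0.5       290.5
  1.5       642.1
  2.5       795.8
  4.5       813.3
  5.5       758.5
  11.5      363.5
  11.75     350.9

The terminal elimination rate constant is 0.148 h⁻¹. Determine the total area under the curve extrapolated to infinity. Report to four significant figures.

Trapezoidal AUC_0→11.75:
  [0→0.5]: (0.0+290.5)/2 × 0.5 = 72.625
  [0.5→1.5]: (290.5+642.1)/2 × 1 = 466.3
  [1.5→2.5]: (642.1+795.8)/2 × 1 = 718.95
  [2.5→4.5]: (795.8+813.3)/2 × 2 = 1609.1
  [4.5→5.5]: (813.3+758.5)/2 × 1 = 785.9
  [5.5→11.5]: (758.5+363.5)/2 × 6 = 3366.0
  [11.5→11.75]: (363.5+350.9)/2 × 0.25 = 89.3
  Sum = 7108.175 ng/mL·h
Extrapolated tail: C_last / k_e = 350.9 / 0.148 = 2370.946
AUC_0→∞ = 7108.175 + 2370.946 = 9479.121 ng/mL·h

AUC = 9479 ng/mL·h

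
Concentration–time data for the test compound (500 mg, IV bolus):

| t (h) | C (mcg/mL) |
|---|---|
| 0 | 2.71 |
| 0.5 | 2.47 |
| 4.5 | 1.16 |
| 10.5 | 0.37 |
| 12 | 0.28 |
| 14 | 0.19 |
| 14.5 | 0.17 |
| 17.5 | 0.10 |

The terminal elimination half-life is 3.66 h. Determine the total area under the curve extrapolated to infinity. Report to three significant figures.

Trapezoidal AUC_0→17.5:
  [0→0.5]: (2.71+2.47)/2 × 0.5 = 1.295
  [0.5→4.5]: (2.47+1.16)/2 × 4 = 7.26
  [4.5→10.5]: (1.16+0.37)/2 × 6 = 4.59
  [10.5→12]: (0.37+0.28)/2 × 1.5 = 0.4875
  [12→14]: (0.28+0.19)/2 × 2 = 0.47
  [14→14.5]: (0.19+0.17)/2 × 0.5 = 0.09
  [14.5→17.5]: (0.17+0.10)/2 × 3 = 0.405
  Sum = 14.5975 mcg/mL·h
k_e = ln2 / t½ = 0.693147 / 3.66 = 0.1894 h^-1
Extrapolated tail: C_last / k_e = 0.10 / 0.1894 = 0.528
AUC_0→∞ = 14.5975 + 0.528 = 15.1255 mcg/mL·h

AUC = 15.1 mcg/mL·h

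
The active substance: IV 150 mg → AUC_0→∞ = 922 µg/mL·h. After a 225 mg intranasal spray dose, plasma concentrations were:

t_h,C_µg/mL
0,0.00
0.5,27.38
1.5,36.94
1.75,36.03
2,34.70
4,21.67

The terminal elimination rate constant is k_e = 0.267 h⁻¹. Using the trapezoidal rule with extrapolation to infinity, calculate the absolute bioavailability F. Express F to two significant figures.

Trapezoidal AUC_0→4 (intranasal spray):
  [0→0.5]: (0.00+27.38)/2 × 0.5 = 6.845
  [0.5→1.5]: (27.38+36.94)/2 × 1 = 32.16
  [1.5→1.75]: (36.94+36.03)/2 × 0.25 = 9.12125
  [1.75→2]: (36.03+34.70)/2 × 0.25 = 8.84125
  [2→4]: (34.70+21.67)/2 × 2 = 56.37
  Sum = 113.3375 µg/mL·h
Tail: C_last/k_e = 21.67/0.267 = 81.161
AUC_0→∞ (intranasal spray) = 113.3375 + 81.161 = 194.4985 µg/mL·h
F = (AUC_ev/D_ev)/(AUC_iv/D_iv) = (194.4985/225)/(922/150) = 0.864438/6.14667 = 0.1406

F = 0.14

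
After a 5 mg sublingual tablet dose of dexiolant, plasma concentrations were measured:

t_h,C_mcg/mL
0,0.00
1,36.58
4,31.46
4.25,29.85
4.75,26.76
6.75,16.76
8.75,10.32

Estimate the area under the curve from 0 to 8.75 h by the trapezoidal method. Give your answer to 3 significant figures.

Trapezoidal AUC_0→8.75:
  [0→1]: (0.00+36.58)/2 × 1 = 18.29
  [1→4]: (36.58+31.46)/2 × 3 = 102.06
  [4→4.25]: (31.46+29.85)/2 × 0.25 = 7.66375
  [4.25→4.75]: (29.85+26.76)/2 × 0.5 = 14.1525
  [4.75→6.75]: (26.76+16.76)/2 × 2 = 43.52
  [6.75→8.75]: (16.76+10.32)/2 × 2 = 27.08
  Sum = 212.76625 mcg/mL·h

AUC = 213 mcg/mL·h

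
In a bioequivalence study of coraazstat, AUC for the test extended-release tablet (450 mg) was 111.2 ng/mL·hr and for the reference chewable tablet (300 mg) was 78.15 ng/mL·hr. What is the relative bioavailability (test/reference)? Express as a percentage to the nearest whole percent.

F_rel = 95%

F_rel = (AUC_test/D_test) / (AUC_ref/D_ref)
      = (111.2/450) / (78.15/300)
      = 0.247111 / 0.2605 = 0.9486 = 94.86%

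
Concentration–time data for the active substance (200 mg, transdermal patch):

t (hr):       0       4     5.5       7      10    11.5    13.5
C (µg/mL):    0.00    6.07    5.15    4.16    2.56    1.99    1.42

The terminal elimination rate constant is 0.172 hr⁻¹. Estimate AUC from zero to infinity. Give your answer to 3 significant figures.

Trapezoidal AUC_0→13.5:
  [0→4]: (0.00+6.07)/2 × 4 = 12.14
  [4→5.5]: (6.07+5.15)/2 × 1.5 = 8.415
  [5.5→7]: (5.15+4.16)/2 × 1.5 = 6.9825
  [7→10]: (4.16+2.56)/2 × 3 = 10.08
  [10→11.5]: (2.56+1.99)/2 × 1.5 = 3.4125
  [11.5→13.5]: (1.99+1.42)/2 × 2 = 3.41
  Sum = 44.44 µg/mL·hr
Extrapolated tail: C_last / k_e = 1.42 / 0.172 = 8.256
AUC_0→∞ = 44.44 + 8.256 = 52.696 µg/mL·hr

AUC = 52.7 µg/mL·hr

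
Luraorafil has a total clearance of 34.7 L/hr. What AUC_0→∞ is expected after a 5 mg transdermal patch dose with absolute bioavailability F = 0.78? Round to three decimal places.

AUC = 0.112 mg/L·hr

AUC_0→∞ = F × Dose / CL
        = 0.78 × 5 / 34.7 = 0.112392 mg/L·hr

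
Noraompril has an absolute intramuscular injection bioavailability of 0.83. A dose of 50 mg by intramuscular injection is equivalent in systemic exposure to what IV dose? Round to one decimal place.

Systemic exposure from an extravascular dose = F × D_ev, so the equivalent IV dose is F × D_ev.
D_iv = F × D_ev = 0.83 × 50 = 41.5 mg

D_iv = 41.5 mg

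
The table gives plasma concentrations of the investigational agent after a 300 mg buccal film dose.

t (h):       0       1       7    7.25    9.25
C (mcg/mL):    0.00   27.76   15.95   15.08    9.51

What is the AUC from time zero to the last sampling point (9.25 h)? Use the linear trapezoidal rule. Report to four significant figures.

Trapezoidal AUC_0→9.25:
  [0→1]: (0.00+27.76)/2 × 1 = 13.88
  [1→7]: (27.76+15.95)/2 × 6 = 131.13
  [7→7.25]: (15.95+15.08)/2 × 0.25 = 3.87875
  [7.25→9.25]: (15.08+9.51)/2 × 2 = 24.59
  Sum = 173.47875 mcg/mL·h

AUC = 173.5 mcg/mL·h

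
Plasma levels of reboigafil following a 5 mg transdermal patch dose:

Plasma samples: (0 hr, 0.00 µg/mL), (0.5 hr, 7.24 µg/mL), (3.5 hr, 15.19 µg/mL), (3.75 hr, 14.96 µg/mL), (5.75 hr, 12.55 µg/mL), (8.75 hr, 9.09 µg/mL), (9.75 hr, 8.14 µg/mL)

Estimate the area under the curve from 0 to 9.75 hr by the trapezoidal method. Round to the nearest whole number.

Trapezoidal AUC_0→9.75:
  [0→0.5]: (0.00+7.24)/2 × 0.5 = 1.81
  [0.5→3.5]: (7.24+15.19)/2 × 3 = 33.645
  [3.5→3.75]: (15.19+14.96)/2 × 0.25 = 3.76875
  [3.75→5.75]: (14.96+12.55)/2 × 2 = 27.51
  [5.75→8.75]: (12.55+9.09)/2 × 3 = 32.46
  [8.75→9.75]: (9.09+8.14)/2 × 1 = 8.615
  Sum = 107.80875 µg/mL·hr

AUC = 108 µg/mL·hr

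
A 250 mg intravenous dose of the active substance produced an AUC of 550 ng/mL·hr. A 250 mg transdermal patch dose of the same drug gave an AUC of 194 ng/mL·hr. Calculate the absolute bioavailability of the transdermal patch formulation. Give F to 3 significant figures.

F = (AUC_ev / D_ev) / (AUC_iv / D_iv)
  = (194/250) / (550/250)
  = 0.776 / 2.2 = 0.3527

F = 0.353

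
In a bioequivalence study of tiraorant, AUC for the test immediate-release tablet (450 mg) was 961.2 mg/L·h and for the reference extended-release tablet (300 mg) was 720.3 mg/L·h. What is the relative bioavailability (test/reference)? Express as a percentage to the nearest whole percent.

F_rel = 89%

F_rel = (AUC_test/D_test) / (AUC_ref/D_ref)
      = (961.2/450) / (720.3/300)
      = 2.136 / 2.401 = 0.8896 = 88.96%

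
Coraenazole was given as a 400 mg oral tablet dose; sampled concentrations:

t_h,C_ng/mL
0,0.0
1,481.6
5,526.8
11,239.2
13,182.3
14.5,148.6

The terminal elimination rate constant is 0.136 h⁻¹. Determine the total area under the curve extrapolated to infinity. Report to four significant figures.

Trapezoidal AUC_0→14.5:
  [0→1]: (0.0+481.6)/2 × 1 = 240.8
  [1→5]: (481.6+526.8)/2 × 4 = 2016.8
  [5→11]: (526.8+239.2)/2 × 6 = 2298.0
  [11→13]: (239.2+182.3)/2 × 2 = 421.5
  [13→14.5]: (182.3+148.6)/2 × 1.5 = 248.175
  Sum = 5225.275 ng/mL·h
Extrapolated tail: C_last / k_e = 148.6 / 0.136 = 1092.647
AUC_0→∞ = 5225.275 + 1092.647 = 6317.922 ng/mL·h

AUC = 6318 ng/mL·h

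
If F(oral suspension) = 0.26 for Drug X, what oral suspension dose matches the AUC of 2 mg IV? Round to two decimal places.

For equal systemic exposure: F × D_ev = D_iv
D_ev = D_iv / F = 2 / 0.26 = 7.69231 mg

D_oral = 7.69 mg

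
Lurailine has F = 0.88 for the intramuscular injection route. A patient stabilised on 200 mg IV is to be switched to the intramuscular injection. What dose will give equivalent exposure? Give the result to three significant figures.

D_intramuscular = 227 mg

For equal systemic exposure: F × D_ev = D_iv
D_ev = D_iv / F = 200 / 0.88 = 227.273 mg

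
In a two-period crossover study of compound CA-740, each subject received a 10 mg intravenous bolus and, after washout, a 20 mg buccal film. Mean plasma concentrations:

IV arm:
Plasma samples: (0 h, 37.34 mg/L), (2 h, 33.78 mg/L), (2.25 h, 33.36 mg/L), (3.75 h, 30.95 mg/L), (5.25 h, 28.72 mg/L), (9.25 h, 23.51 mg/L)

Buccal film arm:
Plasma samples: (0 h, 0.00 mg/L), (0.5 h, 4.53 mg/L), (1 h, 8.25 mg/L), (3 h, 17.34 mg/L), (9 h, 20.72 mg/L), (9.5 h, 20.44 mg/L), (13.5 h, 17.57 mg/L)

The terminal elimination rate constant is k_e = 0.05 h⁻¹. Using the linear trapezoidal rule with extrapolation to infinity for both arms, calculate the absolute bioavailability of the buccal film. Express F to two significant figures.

Trapezoidal AUC_0→9.25 (IV):
  [0→2]: (37.34+33.78)/2 × 2 = 71.12
  [2→2.25]: (33.78+33.36)/2 × 0.25 = 8.3925
  [2.25→3.75]: (33.36+30.95)/2 × 1.5 = 48.2325
  [3.75→5.25]: (30.95+28.72)/2 × 1.5 = 44.7525
  [5.25→9.25]: (28.72+23.51)/2 × 4 = 104.46
  Sum = 276.9575 mg/L·h
IV tail: 23.51/0.05 = 470.200; AUC_iv,0→∞ = 276.9575 + 470.200 = 747.1575 mg/L·h
Trapezoidal AUC_0→13.5 (buccal film):
  [0→0.5]: (0.00+4.53)/2 × 0.5 = 1.1325
  [0.5→1]: (4.53+8.25)/2 × 0.5 = 3.195
  [1→3]: (8.25+17.34)/2 × 2 = 25.59
  [3→9]: (17.34+20.72)/2 × 6 = 114.18
  [9→9.5]: (20.72+20.44)/2 × 0.5 = 10.29
  [9.5→13.5]: (20.44+17.57)/2 × 4 = 76.02
  Sum = 230.4075 mg/L·h
buccal film tail: 17.57/0.05 = 351.400; AUC_ev,0→∞ = 230.4075 + 351.400 = 581.8075 mg/L·h
F = (AUC_ev/D_ev)/(AUC_iv/D_iv) = (581.8075/20)/(747.1575/10) = 29.090375/74.71575 = 0.3893

F = 0.39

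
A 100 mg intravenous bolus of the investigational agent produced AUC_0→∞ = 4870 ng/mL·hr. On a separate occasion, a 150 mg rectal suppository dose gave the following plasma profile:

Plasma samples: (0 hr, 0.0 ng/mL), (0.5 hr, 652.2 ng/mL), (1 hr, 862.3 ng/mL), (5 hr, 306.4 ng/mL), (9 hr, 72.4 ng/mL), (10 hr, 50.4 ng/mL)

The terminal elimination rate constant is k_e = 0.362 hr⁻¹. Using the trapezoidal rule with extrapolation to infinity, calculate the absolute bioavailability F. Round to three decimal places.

F = 0.525

Trapezoidal AUC_0→10 (rectal suppository):
  [0→0.5]: (0.0+652.2)/2 × 0.5 = 163.05
  [0.5→1]: (652.2+862.3)/2 × 0.5 = 378.625
  [1→5]: (862.3+306.4)/2 × 4 = 2337.4
  [5→9]: (306.4+72.4)/2 × 4 = 757.6
  [9→10]: (72.4+50.4)/2 × 1 = 61.4
  Sum = 3698.075 ng/mL·hr
Tail: C_last/k_e = 50.4/0.362 = 139.227
AUC_0→∞ (rectal suppository) = 3698.075 + 139.227 = 3837.302 ng/mL·hr
F = (AUC_ev/D_ev)/(AUC_iv/D_iv) = (3837.302/150)/(4870/100) = 25.582/48.7 = 0.5253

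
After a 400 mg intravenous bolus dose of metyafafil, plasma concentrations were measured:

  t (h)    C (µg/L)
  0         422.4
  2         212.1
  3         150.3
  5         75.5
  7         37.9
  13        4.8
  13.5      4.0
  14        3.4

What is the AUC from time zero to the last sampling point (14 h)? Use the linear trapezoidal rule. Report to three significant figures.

Trapezoidal AUC_0→14:
  [0→2]: (422.4+212.1)/2 × 2 = 634.5
  [2→3]: (212.1+150.3)/2 × 1 = 181.2
  [3→5]: (150.3+75.5)/2 × 2 = 225.8
  [5→7]: (75.5+37.9)/2 × 2 = 113.4
  [7→13]: (37.9+4.8)/2 × 6 = 128.1
  [13→13.5]: (4.8+4.0)/2 × 0.5 = 2.2
  [13.5→14]: (4.0+3.4)/2 × 0.5 = 1.85
  Sum = 1287.05 µg/L·h

AUC = 1290 µg/L·h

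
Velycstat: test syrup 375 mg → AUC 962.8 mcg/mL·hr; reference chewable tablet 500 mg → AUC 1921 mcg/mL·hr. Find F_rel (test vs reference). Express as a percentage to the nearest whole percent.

F_rel = (AUC_test/D_test) / (AUC_ref/D_ref)
      = (962.8/375) / (1921/500)
      = 2.56747 / 3.842 = 0.6683 = 66.83%

F_rel = 67%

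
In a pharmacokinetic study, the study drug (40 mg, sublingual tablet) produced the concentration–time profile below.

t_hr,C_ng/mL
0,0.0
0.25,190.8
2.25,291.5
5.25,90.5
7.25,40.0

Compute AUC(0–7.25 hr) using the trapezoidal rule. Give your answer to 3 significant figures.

Trapezoidal AUC_0→7.25:
  [0→0.25]: (0.0+190.8)/2 × 0.25 = 23.85
  [0.25→2.25]: (190.8+291.5)/2 × 2 = 482.3
  [2.25→5.25]: (291.5+90.5)/2 × 3 = 573.0
  [5.25→7.25]: (90.5+40.0)/2 × 2 = 130.5
  Sum = 1209.65 ng/mL·hr

AUC = 1210 ng/mL·hr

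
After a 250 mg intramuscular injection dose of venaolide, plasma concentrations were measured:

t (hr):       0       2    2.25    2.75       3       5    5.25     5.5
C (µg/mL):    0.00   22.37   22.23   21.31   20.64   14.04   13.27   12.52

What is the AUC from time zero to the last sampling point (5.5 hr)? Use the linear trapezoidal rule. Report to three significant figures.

AUC = 85.4 µg/mL·hr

Trapezoidal AUC_0→5.5:
  [0→2]: (0.00+22.37)/2 × 2 = 22.37
  [2→2.25]: (22.37+22.23)/2 × 0.25 = 5.575
  [2.25→2.75]: (22.23+21.31)/2 × 0.5 = 10.885
  [2.75→3]: (21.31+20.64)/2 × 0.25 = 5.24375
  [3→5]: (20.64+14.04)/2 × 2 = 34.68
  [5→5.25]: (14.04+13.27)/2 × 0.25 = 3.41375
  [5.25→5.5]: (13.27+12.52)/2 × 0.25 = 3.22375
  Sum = 85.39125 µg/mL·hr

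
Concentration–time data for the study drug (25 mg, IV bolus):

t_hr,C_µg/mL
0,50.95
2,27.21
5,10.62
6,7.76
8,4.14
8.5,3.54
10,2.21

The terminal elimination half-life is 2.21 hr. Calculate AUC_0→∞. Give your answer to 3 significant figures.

Trapezoidal AUC_0→10:
  [0→2]: (50.95+27.21)/2 × 2 = 78.16
  [2→5]: (27.21+10.62)/2 × 3 = 56.745
  [5→6]: (10.62+7.76)/2 × 1 = 9.19
  [6→8]: (7.76+4.14)/2 × 2 = 11.9
  [8→8.5]: (4.14+3.54)/2 × 0.5 = 1.92
  [8.5→10]: (3.54+2.21)/2 × 1.5 = 4.3125
  Sum = 162.2275 µg/mL·hr
k_e = ln2 / t½ = 0.693147 / 2.21 = 0.3136 hr^-1
Extrapolated tail: C_last / k_e = 2.21 / 0.3136 = 7.047
AUC_0→∞ = 162.2275 + 7.047 = 169.2745 µg/mL·hr

AUC = 169 µg/mL·hr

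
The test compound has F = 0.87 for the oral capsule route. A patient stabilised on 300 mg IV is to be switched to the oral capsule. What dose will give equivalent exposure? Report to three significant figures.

D_oral = 345 mg

For equal systemic exposure: F × D_ev = D_iv
D_ev = D_iv / F = 300 / 0.87 = 344.828 mg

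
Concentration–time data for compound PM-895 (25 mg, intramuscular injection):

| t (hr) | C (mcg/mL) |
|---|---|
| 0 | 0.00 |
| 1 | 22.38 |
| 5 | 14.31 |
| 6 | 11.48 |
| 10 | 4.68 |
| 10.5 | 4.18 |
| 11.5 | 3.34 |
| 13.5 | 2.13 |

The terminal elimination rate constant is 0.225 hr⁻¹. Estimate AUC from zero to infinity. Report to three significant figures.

AUC = 151 mcg/mL·hr

Trapezoidal AUC_0→13.5:
  [0→1]: (0.00+22.38)/2 × 1 = 11.19
  [1→5]: (22.38+14.31)/2 × 4 = 73.38
  [5→6]: (14.31+11.48)/2 × 1 = 12.895
  [6→10]: (11.48+4.68)/2 × 4 = 32.32
  [10→10.5]: (4.68+4.18)/2 × 0.5 = 2.215
  [10.5→11.5]: (4.18+3.34)/2 × 1 = 3.76
  [11.5→13.5]: (3.34+2.13)/2 × 2 = 5.47
  Sum = 141.23 mcg/mL·hr
Extrapolated tail: C_last / k_e = 2.13 / 0.225 = 9.467
AUC_0→∞ = 141.23 + 9.467 = 150.697 mcg/mL·hr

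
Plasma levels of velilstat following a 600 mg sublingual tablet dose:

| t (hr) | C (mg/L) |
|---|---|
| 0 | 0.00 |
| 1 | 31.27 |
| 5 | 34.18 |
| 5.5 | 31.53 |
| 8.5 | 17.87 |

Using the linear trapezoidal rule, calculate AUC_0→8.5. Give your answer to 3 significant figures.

AUC = 237 mg/L·hr

Trapezoidal AUC_0→8.5:
  [0→1]: (0.00+31.27)/2 × 1 = 15.635
  [1→5]: (31.27+34.18)/2 × 4 = 130.9
  [5→5.5]: (34.18+31.53)/2 × 0.5 = 16.4275
  [5.5→8.5]: (31.53+17.87)/2 × 3 = 74.1
  Sum = 237.0625 mg/L·hr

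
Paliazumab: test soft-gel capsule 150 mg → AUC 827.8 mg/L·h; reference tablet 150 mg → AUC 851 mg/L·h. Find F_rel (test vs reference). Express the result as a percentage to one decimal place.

F_rel = (AUC_test/D_test) / (AUC_ref/D_ref)
      = (827.8/150) / (851/150)
      = 5.51867 / 5.67333 = 0.9727 = 97.27%

F_rel = 97.3%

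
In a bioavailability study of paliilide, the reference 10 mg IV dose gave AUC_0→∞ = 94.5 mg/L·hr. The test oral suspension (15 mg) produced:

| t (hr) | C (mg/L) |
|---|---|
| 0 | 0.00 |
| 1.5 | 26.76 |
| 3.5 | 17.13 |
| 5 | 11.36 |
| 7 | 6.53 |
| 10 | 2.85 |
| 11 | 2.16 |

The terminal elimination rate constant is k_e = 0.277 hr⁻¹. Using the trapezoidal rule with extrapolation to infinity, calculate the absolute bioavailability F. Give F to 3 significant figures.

F = 0.900

Trapezoidal AUC_0→11 (oral suspension):
  [0→1.5]: (0.00+26.76)/2 × 1.5 = 20.07
  [1.5→3.5]: (26.76+17.13)/2 × 2 = 43.89
  [3.5→5]: (17.13+11.36)/2 × 1.5 = 21.3675
  [5→7]: (11.36+6.53)/2 × 2 = 17.89
  [7→10]: (6.53+2.85)/2 × 3 = 14.07
  [10→11]: (2.85+2.16)/2 × 1 = 2.505
  Sum = 119.7925 mg/L·hr
Tail: C_last/k_e = 2.16/0.277 = 7.798
AUC_0→∞ (oral suspension) = 119.7925 + 7.798 = 127.5905 mg/L·hr
F = (AUC_ev/D_ev)/(AUC_iv/D_iv) = (127.5905/15)/(94.5/10) = 8.50603/9.45 = 0.9001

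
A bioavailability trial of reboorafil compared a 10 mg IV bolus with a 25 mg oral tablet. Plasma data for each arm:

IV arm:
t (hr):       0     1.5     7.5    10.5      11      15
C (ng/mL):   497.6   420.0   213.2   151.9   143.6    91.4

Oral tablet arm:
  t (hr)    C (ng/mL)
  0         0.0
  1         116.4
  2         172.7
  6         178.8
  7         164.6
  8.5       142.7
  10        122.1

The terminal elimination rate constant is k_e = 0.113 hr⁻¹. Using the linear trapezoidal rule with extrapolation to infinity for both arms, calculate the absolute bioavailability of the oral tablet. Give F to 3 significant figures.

F = 0.231

Trapezoidal AUC_0→15 (IV):
  [0→1.5]: (497.6+420.0)/2 × 1.5 = 688.2
  [1.5→7.5]: (420.0+213.2)/2 × 6 = 1899.6
  [7.5→10.5]: (213.2+151.9)/2 × 3 = 547.65
  [10.5→11]: (151.9+143.6)/2 × 0.5 = 73.875
  [11→15]: (143.6+91.4)/2 × 4 = 470.0
  Sum = 3679.325 ng/mL·hr
IV tail: 91.4/0.113 = 808.850; AUC_iv,0→∞ = 3679.325 + 808.850 = 4488.175 ng/mL·hr
Trapezoidal AUC_0→10 (oral tablet):
  [0→1]: (0.0+116.4)/2 × 1 = 58.2
  [1→2]: (116.4+172.7)/2 × 1 = 144.55
  [2→6]: (172.7+178.8)/2 × 4 = 703.0
  [6→7]: (178.8+164.6)/2 × 1 = 171.7
  [7→8.5]: (164.6+142.7)/2 × 1.5 = 230.475
  [8.5→10]: (142.7+122.1)/2 × 1.5 = 198.6
  Sum = 1506.525 ng/mL·hr
oral tablet tail: 122.1/0.113 = 1080.531; AUC_ev,0→∞ = 1506.525 + 1080.531 = 2587.056 ng/mL·hr
F = (AUC_ev/D_ev)/(AUC_iv/D_iv) = (2587.056/25)/(4488.175/10) = 103.48224/448.8175 = 0.2306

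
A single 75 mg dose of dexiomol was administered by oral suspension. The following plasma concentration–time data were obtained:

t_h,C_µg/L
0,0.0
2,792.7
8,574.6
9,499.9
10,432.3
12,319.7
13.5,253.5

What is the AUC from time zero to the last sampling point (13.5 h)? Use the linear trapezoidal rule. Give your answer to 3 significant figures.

Trapezoidal AUC_0→13.5:
  [0→2]: (0.0+792.7)/2 × 2 = 792.7
  [2→8]: (792.7+574.6)/2 × 6 = 4101.9
  [8→9]: (574.6+499.9)/2 × 1 = 537.25
  [9→10]: (499.9+432.3)/2 × 1 = 466.1
  [10→12]: (432.3+319.7)/2 × 2 = 752.0
  [12→13.5]: (319.7+253.5)/2 × 1.5 = 429.9
  Sum = 7079.85 µg/L·h

AUC = 7080 µg/L·h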